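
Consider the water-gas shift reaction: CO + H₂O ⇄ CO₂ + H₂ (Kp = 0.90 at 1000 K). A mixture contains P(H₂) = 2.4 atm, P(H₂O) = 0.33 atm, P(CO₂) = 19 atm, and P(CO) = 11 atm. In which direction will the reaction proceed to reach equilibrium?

Qp = P(CO₂)·P(H₂) / (P(CO)·P(H₂O)) = (19)·(2.4) / ((11)·(0.33)) = 13
Qp = 13 > Kp = 0.90, so the reverse reaction proceeds.

in the reverse direction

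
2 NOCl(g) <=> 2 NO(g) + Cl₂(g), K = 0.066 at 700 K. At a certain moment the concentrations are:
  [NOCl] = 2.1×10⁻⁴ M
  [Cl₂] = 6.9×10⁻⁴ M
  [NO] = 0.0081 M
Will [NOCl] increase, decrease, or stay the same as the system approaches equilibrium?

Q = [NO]²·[Cl₂] / [NOCl]² = (0.0081)²·(6.9×10⁻⁴) / (2.1×10⁻⁴)² = 1.0
Q = 1.0 > K = 0.066: net reverse reaction.
NOCl is a reactant, so it increases.

increase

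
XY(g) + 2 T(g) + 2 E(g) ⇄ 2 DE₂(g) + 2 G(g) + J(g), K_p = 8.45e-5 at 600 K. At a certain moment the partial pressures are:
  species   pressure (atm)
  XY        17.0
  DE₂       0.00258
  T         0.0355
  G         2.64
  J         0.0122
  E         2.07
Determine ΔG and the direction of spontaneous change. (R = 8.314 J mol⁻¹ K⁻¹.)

Q_p = P(DE₂)²·P(G)²·P(J) / (P(XY)·P(T)²·P(E)²) = (0.00258)²·(2.64)²·(0.0122) / ((17.0)·(0.0355)²·(2.07)²) = 6.17e-6
ΔG = RT ln(Q_p/K_p) = (8.314 J mol⁻¹ K⁻¹)(600 K) × ln(6.17e-6/8.45e-5)
   = (4.988 kJ/mol)(-2.617) = -13.1 kJ/mol
ΔG < 0, so the forward reaction is spontaneous (proceeds forward).

ΔG = -13.1 kJ/mol; the forward reaction is spontaneous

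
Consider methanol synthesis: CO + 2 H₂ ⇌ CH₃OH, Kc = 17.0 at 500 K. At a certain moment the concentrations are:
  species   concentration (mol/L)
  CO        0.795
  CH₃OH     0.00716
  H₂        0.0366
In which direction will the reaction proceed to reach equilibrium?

in the forward direction

Qc = [CH₃OH] / ([CO]·[H₂]²) = (0.00716) / ((0.795)·(0.0366)²) = 6.72
Qc = 6.72 < Kc = 17.0, so the forward reaction proceeds.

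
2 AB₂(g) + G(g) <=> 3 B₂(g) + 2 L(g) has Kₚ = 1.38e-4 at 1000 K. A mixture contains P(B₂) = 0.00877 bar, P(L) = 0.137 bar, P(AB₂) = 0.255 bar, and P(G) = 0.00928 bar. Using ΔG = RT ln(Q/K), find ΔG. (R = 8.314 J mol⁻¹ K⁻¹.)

Qₚ = P(B₂)³·P(L)² / (P(AB₂)²·P(G)) = (0.00877)³·(0.137)² / ((0.255)²·(0.00928)) = 2.10e-5
ΔG = RT ln(Qₚ/Kₚ) = (8.314 J mol⁻¹ K⁻¹)(1000 K) × ln(2.10e-5/1.38e-4)
   = (8.314 kJ/mol)(-1.883) = -15.7 kJ/mol
ΔG < 0, so the forward reaction is spontaneous (proceeds forward).

ΔG = -15.7 kJ/mol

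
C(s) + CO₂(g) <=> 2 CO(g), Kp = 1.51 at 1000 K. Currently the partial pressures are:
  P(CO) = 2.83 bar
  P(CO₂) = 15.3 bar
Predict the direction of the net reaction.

(C is a pure solid — omitted from Qp.)
Qp = P(CO)² / P(CO₂) = (2.83)² / (15.3) = 0.523
Qp = 0.523 < Kp = 1.51, so the forward reaction proceeds.

in the forward direction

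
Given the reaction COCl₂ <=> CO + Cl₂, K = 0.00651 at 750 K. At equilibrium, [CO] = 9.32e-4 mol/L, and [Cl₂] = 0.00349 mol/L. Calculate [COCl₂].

At equilibrium, K = [CO]·[Cl₂] / [COCl₂] = 0.00651.
(9.32e-4)·(0.00349) / ([COCl₂]) = 0.00651
[COCl₂] = 5.00e-4 mol/L

[COCl₂] = 5.00e-4 mol/L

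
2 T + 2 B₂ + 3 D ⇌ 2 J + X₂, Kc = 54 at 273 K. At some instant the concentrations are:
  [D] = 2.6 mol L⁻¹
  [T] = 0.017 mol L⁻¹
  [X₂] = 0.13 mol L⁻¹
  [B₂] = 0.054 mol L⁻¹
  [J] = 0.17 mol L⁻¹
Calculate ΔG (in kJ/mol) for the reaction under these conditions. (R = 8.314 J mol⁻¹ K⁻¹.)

ΔG = 3.51 kJ/mol

Qc = [J]²·[X₂] / ([T]²·[B₂]²·[D]³) = (0.17)²·(0.13) / ((0.017)²·(0.054)²·(2.6)³) = 254
ΔG = RT ln(Qc/Kc) = (8.314 J mol⁻¹ K⁻¹)(273 K) × ln(254/54)
   = (2.270 kJ/mol)(1.548) = 3.51 kJ/mol
ΔG > 0, so the forward reaction is non-spontaneous (proceeds in reverse).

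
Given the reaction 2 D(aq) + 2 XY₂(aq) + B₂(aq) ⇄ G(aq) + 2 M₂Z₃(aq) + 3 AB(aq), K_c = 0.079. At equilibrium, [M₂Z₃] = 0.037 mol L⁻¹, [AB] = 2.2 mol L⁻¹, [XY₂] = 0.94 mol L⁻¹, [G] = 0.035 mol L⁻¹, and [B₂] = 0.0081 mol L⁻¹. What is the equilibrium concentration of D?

[D] = 0.95 mol L⁻¹

At equilibrium, K_c = [G]·[M₂Z₃]²·[AB]³ / ([D]²·[XY₂]²·[B₂]) = 0.079.
(0.035)·(0.037)²·(2.2)³ / (([D])²·(0.94)²·(0.0081)) = 0.079
[D]² = 0.902 ⇒ [D] = 0.95 mol L⁻¹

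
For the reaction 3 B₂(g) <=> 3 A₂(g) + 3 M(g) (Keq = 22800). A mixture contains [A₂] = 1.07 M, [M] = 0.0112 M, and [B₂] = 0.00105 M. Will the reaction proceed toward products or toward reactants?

Q = [A₂]³·[M]³ / [B₂]³ = (1.07)³·(0.0112)³ / (0.00105)³ = 1490
Q = 1490 < Keq = 22800, so the forward reaction proceeds.

in the forward direction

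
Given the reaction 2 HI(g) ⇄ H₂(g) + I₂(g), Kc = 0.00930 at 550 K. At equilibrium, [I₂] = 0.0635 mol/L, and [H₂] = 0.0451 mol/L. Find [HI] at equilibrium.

[HI] = 0.555 mol/L

At equilibrium, Kc = [H₂]·[I₂] / [HI]² = 0.00930.
(0.0451)·(0.0635) / ([HI])² = 0.00930
[HI]² = 0.308 ⇒ [HI] = 0.555 mol/L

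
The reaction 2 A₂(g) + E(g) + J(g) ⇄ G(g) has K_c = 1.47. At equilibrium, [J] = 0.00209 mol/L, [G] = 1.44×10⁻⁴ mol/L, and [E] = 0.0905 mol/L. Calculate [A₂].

[A₂] = 0.720 mol/L

At equilibrium, K_c = [G] / ([A₂]²·[E]·[J]) = 1.47.
(1.44×10⁻⁴) / (([A₂])²·(0.0905)·(0.00209)) = 1.47
[A₂]² = 0.518 ⇒ [A₂] = 0.720 mol/L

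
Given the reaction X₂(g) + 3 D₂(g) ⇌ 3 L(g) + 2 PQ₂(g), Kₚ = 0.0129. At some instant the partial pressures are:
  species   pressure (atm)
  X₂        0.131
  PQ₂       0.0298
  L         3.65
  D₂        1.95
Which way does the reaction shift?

Qₚ = P(L)³·P(PQ₂)² / (P(X₂)·P(D₂)³) = (3.65)³·(0.0298)² / ((0.131)·(1.95)³) = 0.0445
Qₚ = 0.0445 > Kₚ = 0.0129, so the reverse reaction proceeds.

toward reactants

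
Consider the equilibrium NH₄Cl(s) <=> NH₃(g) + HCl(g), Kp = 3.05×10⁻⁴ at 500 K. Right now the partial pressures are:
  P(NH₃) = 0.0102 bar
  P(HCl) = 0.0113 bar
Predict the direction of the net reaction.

(NH₄Cl is a pure solid — omitted from Qp.)
Qp = P(NH₃)·P(HCl) = (0.0102)·(0.0113) = 1.15×10⁻⁴
Qp = 1.15×10⁻⁴ < Kp = 3.05×10⁻⁴, so the forward reaction proceeds.

toward products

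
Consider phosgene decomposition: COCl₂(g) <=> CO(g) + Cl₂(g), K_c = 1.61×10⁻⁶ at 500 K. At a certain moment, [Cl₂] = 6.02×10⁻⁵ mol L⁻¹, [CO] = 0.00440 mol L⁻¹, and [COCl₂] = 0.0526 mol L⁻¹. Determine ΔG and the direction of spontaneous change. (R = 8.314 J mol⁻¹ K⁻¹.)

Q_c = [CO]·[Cl₂] / [COCl₂] = (0.00440)·(6.02×10⁻⁵) / (0.0526) = 5.04×10⁻⁶
ΔG = RT ln(Q_c/K_c) = (8.314 J mol⁻¹ K⁻¹)(500 K) × ln(5.04×10⁻⁶/1.61×10⁻⁶)
   = (4.157 kJ/mol)(1.141) = 4.74 kJ/mol
ΔG > 0, so the forward reaction is non-spontaneous (proceeds in reverse).

ΔG = 4.74 kJ/mol; the forward reaction is non-spontaneous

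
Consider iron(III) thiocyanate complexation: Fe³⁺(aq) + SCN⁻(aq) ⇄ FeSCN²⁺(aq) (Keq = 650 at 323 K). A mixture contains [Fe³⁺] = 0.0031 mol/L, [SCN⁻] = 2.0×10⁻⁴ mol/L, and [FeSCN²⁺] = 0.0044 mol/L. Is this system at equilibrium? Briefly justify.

no; Q > K, reaction proceeds in reverse

Q = [FeSCN²⁺] / ([Fe³⁺]·[SCN⁻]) = (0.0044) / ((0.0031)·(2.0×10⁻⁴)) = 7100
Q = 7100 > Keq = 650: net reverse reaction.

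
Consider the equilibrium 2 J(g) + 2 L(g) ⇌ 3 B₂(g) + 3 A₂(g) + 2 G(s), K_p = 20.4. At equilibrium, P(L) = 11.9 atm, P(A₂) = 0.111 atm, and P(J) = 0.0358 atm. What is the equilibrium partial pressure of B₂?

(G is a pure solid — omitted from K_p.)
At equilibrium, K_p = P(B₂)³·P(A₂)³ / (P(J)²·P(L)²) = 20.4.
(P(B₂))³·(0.111)³ / ((0.0358)²·(11.9)²) = 20.4
P(B₂)³ = 2710 ⇒ P(B₂) = 13.9 atm

P(B₂) = 13.9 atm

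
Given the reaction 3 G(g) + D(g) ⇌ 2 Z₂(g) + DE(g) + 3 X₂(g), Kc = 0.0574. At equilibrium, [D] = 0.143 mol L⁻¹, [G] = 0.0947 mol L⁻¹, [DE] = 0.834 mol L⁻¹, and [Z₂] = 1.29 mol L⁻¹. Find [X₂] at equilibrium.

At equilibrium, Kc = [Z₂]²·[DE]·[X₂]³ / ([G]³·[D]) = 0.0574.
(1.29)²·(0.834)·([X₂])³ / ((0.0947)³·(0.143)) = 0.0574
[X₂]³ = 5.02e-6 ⇒ [X₂] = 0.0171 mol L⁻¹

[X₂] = 0.0171 mol L⁻¹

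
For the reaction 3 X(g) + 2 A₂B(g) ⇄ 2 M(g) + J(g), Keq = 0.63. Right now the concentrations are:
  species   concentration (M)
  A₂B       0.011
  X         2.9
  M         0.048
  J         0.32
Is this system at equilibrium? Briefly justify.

no; Q < K, reaction proceeds forward

Q = [M]²·[J] / ([X]³·[A₂B]²) = (0.048)²·(0.32) / ((2.9)³·(0.011)²) = 0.25
Q = 0.25 < Keq = 0.63: net forward reaction.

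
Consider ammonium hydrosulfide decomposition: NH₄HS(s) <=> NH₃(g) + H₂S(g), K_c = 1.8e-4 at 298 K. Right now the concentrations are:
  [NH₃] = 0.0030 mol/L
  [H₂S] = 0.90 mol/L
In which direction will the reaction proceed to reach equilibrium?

(NH₄HS is a pure solid — omitted from Q_c.)
Q_c = [NH₃]·[H₂S] = (0.0030)·(0.90) = 0.0027
Q_c = 0.0027 > K_c = 1.8e-4, so the reverse reaction proceeds.

in the reverse direction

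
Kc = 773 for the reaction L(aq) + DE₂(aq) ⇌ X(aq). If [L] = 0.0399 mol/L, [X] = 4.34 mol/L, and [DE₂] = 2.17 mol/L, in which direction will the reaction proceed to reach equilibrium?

Qc = [X] / ([L]·[DE₂]) = (4.34) / ((0.0399)·(2.17)) = 50.1
Qc = 50.1 < Kc = 773, so the forward reaction proceeds.

in the forward direction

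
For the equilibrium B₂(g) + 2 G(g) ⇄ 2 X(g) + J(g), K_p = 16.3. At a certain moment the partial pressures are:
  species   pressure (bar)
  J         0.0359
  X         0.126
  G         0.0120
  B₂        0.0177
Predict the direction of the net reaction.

in the reverse direction

Q_p = P(X)²·P(J) / (P(B₂)·P(G)²) = (0.126)²·(0.0359) / ((0.0177)·(0.0120)²) = 224
Q_p = 224 > K_p = 16.3, so the reverse reaction proceeds.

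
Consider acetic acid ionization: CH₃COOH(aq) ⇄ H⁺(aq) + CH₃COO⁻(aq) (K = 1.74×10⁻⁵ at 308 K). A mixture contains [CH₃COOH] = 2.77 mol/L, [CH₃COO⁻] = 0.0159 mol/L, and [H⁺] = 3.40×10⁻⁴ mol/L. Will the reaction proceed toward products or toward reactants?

to the right

Q = [H⁺]·[CH₃COO⁻] / [CH₃COOH] = (3.40×10⁻⁴)·(0.0159) / (2.77) = 1.95×10⁻⁶
Q = 1.95×10⁻⁶ < K = 1.74×10⁻⁵, so the forward reaction proceeds.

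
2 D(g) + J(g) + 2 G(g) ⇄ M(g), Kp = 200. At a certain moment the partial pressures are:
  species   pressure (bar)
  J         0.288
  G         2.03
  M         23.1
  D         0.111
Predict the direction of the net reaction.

Qp = P(M) / (P(D)²·P(J)·P(G)²) = (23.1) / ((0.111)²·(0.288)·(2.03)²) = 1580
Qp = 1580 > Kp = 200, so the reverse reaction proceeds.

reverse (toward reactants)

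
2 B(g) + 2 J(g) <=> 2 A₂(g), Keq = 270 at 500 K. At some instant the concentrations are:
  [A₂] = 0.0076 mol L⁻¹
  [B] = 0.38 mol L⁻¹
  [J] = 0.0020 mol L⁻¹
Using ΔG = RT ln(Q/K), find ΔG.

Q = [A₂]² / ([B]²·[J]²) = (0.0076)² / ((0.38)²·(0.0020)²) = 100
ΔG = RT ln(Q/Keq) = (8.314 J mol⁻¹ K⁻¹)(500 K) × ln(100/270)
   = (4.157 kJ/mol)(-0.9933) = -4.13 kJ/mol
ΔG < 0, so the forward reaction is spontaneous (proceeds forward).

ΔG = -4.13 kJ/mol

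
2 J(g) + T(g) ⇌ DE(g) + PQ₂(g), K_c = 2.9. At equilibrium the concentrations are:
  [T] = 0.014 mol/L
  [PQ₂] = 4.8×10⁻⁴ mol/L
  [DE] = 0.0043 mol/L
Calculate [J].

[J] = 0.0071 mol/L

At equilibrium, K_c = [DE]·[PQ₂] / ([J]²·[T]) = 2.9.
(0.0043)·(4.8×10⁻⁴) / (([J])²·(0.014)) = 2.9
[J]² = 5.08×10⁻⁵ ⇒ [J] = 0.0071 mol/L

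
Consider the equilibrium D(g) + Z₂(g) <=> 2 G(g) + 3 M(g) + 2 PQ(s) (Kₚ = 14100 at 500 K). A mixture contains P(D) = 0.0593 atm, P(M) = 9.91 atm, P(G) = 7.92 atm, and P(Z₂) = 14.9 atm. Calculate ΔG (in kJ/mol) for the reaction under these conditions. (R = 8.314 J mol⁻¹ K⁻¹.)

(PQ is a pure solid — omitted from Qₚ.)
Qₚ = P(G)²·P(M)³ / (P(D)·P(Z₂)) = (7.92)²·(9.91)³ / ((0.0593)·(14.9)) = 69100
ΔG = RT ln(Qₚ/Kₚ) = (8.314 J mol⁻¹ K⁻¹)(500 K) × ln(69100/14100)
   = (4.157 kJ/mol)(1.589) = 6.61 kJ/mol
ΔG > 0, so the forward reaction is non-spontaneous (proceeds in reverse).

ΔG = 6.61 kJ/mol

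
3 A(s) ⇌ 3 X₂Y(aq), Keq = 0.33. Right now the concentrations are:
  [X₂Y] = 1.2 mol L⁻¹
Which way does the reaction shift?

(A is a pure solid — omitted from Q.)
Q = [X₂Y]³ = (1.2)³ = 1.7
Q = 1.7 > Keq = 0.33, so the reverse reaction proceeds.

to the left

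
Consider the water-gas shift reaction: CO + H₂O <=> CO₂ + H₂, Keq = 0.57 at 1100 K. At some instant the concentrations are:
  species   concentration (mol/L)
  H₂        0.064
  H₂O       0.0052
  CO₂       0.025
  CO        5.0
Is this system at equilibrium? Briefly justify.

Q = [CO₂]·[H₂] / ([CO]·[H₂O]) = (0.025)·(0.064) / ((5.0)·(0.0052)) = 0.062
Q = 0.062 < Keq = 0.57: net forward reaction.

no; Q < K, reaction proceeds forward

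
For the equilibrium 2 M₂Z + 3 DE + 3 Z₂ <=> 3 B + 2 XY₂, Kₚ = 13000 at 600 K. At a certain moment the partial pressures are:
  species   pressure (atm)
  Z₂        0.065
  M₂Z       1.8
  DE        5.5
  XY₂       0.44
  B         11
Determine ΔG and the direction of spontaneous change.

ΔG = -10.0 kJ/mol; the forward reaction is spontaneous

Qₚ = P(B)³·P(XY₂)² / (P(M₂Z)²·P(DE)³·P(Z₂)³) = (11)³·(0.44)² / ((1.8)²·(5.5)³·(0.065)³) = 1740
ΔG = RT ln(Qₚ/Kₚ) = (8.314 J mol⁻¹ K⁻¹)(600 K) × ln(1740/13000)
   = (4.988 kJ/mol)(-2.011) = -10.0 kJ/mol
ΔG < 0, so the forward reaction is spontaneous (proceeds forward).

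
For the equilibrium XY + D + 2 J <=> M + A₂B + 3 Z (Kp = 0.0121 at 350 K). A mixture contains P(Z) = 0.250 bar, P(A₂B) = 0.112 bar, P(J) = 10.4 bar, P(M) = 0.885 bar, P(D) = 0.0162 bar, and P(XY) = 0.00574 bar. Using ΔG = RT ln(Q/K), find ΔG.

ΔG = 7.40 kJ/mol

Qp = P(M)·P(A₂B)·P(Z)³ / (P(XY)·P(D)·P(J)²) = (0.885)·(0.112)·(0.250)³ / ((0.00574)·(0.0162)·(10.4)²) = 0.154
ΔG = RT ln(Qp/Kp) = (8.314 J mol⁻¹ K⁻¹)(350 K) × ln(0.154/0.0121)
   = (2.910 kJ/mol)(2.544) = 7.40 kJ/mol
ΔG > 0, so the forward reaction is non-spontaneous (proceeds in reverse).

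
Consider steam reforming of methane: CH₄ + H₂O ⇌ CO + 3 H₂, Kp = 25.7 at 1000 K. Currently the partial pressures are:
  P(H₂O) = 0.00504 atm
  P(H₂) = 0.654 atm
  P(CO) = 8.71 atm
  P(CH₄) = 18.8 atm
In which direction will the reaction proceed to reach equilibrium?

Qp = P(CO)·P(H₂)³ / (P(CH₄)·P(H₂O)) = (8.71)·(0.654)³ / ((18.8)·(0.00504)) = 25.7
Qp = 25.7 = Kp, so the system is already at equilibrium.

neither direction; the system is at equilibrium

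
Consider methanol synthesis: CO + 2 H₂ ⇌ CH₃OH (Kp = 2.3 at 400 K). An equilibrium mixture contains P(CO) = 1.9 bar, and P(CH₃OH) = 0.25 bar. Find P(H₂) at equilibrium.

P(H₂) = 0.24 bar

At equilibrium, Kp = P(CH₃OH) / (P(CO)·P(H₂)²) = 2.3.
(0.25) / ((1.9)·(P(H₂))²) = 2.3
P(H₂)² = 0.0572 ⇒ P(H₂) = 0.24 bar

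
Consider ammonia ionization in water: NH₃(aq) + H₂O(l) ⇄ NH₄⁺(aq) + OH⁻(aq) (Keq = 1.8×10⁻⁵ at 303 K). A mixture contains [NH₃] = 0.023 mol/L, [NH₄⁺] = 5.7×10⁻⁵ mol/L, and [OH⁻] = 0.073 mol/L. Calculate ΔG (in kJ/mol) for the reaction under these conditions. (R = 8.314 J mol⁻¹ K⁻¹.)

(H₂O is a pure liquid — omitted from Q.)
Q = [NH₄⁺]·[OH⁻] / [NH₃] = (5.7×10⁻⁵)·(0.073) / (0.023) = 1.81×10⁻⁴
ΔG = RT ln(Q/Keq) = (8.314 J mol⁻¹ K⁻¹)(303 K) × ln(1.81×10⁻⁴/1.8×10⁻⁵)
   = (2.519 kJ/mol)(2.308) = 5.81 kJ/mol
ΔG > 0, so the forward reaction is non-spontaneous (proceeds in reverse).

ΔG = 5.81 kJ/mol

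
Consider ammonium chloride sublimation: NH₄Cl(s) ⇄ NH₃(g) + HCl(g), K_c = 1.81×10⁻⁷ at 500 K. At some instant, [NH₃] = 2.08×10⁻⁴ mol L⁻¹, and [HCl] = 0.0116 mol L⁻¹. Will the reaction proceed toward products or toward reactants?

to the left

(NH₄Cl is a pure solid — omitted from Q_c.)
Q_c = [NH₃]·[HCl] = (2.08×10⁻⁴)·(0.0116) = 2.41×10⁻⁶
Q_c = 2.41×10⁻⁶ > K_c = 1.81×10⁻⁷, so the reverse reaction proceeds.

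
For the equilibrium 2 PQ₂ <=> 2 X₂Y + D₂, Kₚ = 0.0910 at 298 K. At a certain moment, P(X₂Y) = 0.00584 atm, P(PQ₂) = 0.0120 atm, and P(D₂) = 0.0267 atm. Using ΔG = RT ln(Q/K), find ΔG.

Qₚ = P(X₂Y)²·P(D₂) / P(PQ₂)² = (0.00584)²·(0.0267) / (0.0120)² = 0.00632
ΔG = RT ln(Qₚ/Kₚ) = (8.314 J mol⁻¹ K⁻¹)(298 K) × ln(0.00632/0.0910)
   = (2.478 kJ/mol)(-2.667) = -6.61 kJ/mol
ΔG < 0, so the forward reaction is spontaneous (proceeds forward).

ΔG = -6.61 kJ/mol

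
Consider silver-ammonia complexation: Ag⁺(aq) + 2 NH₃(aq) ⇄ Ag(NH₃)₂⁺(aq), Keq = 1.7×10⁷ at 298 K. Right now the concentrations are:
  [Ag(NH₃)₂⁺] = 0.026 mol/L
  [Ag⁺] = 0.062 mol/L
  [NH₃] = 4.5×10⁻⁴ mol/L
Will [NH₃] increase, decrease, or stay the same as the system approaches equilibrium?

decrease

Q = [Ag(NH₃)₂⁺] / ([Ag⁺]·[NH₃]²) = (0.026) / ((0.062)·(4.5×10⁻⁴)²) = 2.1×10⁶
Q = 2.1×10⁶ < Keq = 1.7×10⁷: net forward reaction.
NH₃ is a reactant, so it decreases.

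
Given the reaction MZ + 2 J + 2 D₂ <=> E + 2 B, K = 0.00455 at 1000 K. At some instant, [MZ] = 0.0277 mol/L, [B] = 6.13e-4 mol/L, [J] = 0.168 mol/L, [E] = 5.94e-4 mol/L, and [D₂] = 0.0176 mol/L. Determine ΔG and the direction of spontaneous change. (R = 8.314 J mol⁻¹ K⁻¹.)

ΔG = -13.3 kJ/mol; the forward reaction is spontaneous

Q = [E]·[B]² / ([MZ]·[J]²·[D₂]²) = (5.94e-4)·(6.13e-4)² / ((0.0277)·(0.168)²·(0.0176)²) = 9.22e-4
ΔG = RT ln(Q/K) = (8.314 J mol⁻¹ K⁻¹)(1000 K) × ln(9.22e-4/0.00455)
   = (8.314 kJ/mol)(-1.596) = -13.3 kJ/mol
ΔG < 0, so the forward reaction is spontaneous (proceeds forward).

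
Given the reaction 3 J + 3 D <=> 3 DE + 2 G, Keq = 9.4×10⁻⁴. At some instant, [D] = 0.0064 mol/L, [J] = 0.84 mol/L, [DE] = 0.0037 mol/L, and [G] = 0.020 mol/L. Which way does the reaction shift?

in the forward direction

Q = [DE]³·[G]² / ([J]³·[D]³) = (0.0037)³·(0.020)² / ((0.84)³·(0.0064)³) = 1.3×10⁻⁴
Q = 1.3×10⁻⁴ < Keq = 9.4×10⁻⁴, so the forward reaction proceeds.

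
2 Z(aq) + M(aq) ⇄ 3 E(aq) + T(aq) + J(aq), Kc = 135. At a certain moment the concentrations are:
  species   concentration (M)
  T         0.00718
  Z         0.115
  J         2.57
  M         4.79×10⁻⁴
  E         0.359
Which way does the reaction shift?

Qc = [E]³·[T]·[J] / ([Z]²·[M]) = (0.359)³·(0.00718)·(2.57) / ((0.115)²·(4.79×10⁻⁴)) = 135
Qc = 135 = Kc, so the system is already at equilibrium.

no net change (already at equilibrium)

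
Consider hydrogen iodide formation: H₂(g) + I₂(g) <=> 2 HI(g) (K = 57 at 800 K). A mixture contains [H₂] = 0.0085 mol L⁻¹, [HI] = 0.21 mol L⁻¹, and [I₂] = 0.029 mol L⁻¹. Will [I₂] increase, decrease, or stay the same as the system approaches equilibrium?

Q = [HI]² / ([H₂]·[I₂]) = (0.21)² / ((0.0085)·(0.029)) = 180
Q = 180 > K = 57: net reverse reaction.
I₂ is a reactant, so it increases.

increase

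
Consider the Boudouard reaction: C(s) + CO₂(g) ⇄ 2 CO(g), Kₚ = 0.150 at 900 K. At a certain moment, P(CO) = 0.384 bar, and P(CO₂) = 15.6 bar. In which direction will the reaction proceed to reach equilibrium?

(C is a pure solid — omitted from Qₚ.)
Qₚ = P(CO)² / P(CO₂) = (0.384)² / (15.6) = 0.00945
Qₚ = 0.00945 < Kₚ = 0.150, so the forward reaction proceeds.

forward (toward products)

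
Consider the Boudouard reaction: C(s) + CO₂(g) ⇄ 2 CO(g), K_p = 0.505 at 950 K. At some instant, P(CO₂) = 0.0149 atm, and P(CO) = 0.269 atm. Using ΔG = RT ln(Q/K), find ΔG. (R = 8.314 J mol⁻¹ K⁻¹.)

(C is a pure solid — omitted from Q_p.)
Q_p = P(CO)² / P(CO₂) = (0.269)² / (0.0149) = 4.86
ΔG = RT ln(Q_p/K_p) = (8.314 J mol⁻¹ K⁻¹)(950 K) × ln(4.86/0.505)
   = (7.898 kJ/mol)(2.264) = 17.9 kJ/mol
ΔG > 0, so the forward reaction is non-spontaneous (proceeds in reverse).

ΔG = 17.9 kJ/mol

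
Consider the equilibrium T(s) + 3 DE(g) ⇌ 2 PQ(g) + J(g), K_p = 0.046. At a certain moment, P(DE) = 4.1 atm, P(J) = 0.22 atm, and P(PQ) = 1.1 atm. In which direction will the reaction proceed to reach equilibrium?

(T is a pure solid — omitted from Q_p.)
Q_p = P(PQ)²·P(J) / P(DE)³ = (1.1)²·(0.22) / (4.1)³ = 0.0039
Q_p = 0.0039 < K_p = 0.046, so the forward reaction proceeds.

in the forward direction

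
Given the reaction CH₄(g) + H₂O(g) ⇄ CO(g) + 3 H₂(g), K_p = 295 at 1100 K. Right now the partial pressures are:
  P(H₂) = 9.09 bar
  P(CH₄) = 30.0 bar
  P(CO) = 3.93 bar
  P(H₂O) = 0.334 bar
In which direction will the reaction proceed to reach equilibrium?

neither direction; the system is at equilibrium

Q_p = P(CO)·P(H₂)³ / (P(CH₄)·P(H₂O)) = (3.93)·(9.09)³ / ((30.0)·(0.334)) = 295
Q_p = 295 = K_p, so the system is already at equilibrium.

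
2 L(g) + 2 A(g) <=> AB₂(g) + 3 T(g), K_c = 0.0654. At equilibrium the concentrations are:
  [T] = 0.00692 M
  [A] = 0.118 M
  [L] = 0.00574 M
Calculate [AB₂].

At equilibrium, K_c = [AB₂]·[T]³ / ([L]²·[A]²) = 0.0654.
([AB₂])·(0.00692)³ / ((0.00574)²·(0.118)²) = 0.0654
[AB₂] = 0.0905 M

[AB₂] = 0.0905 M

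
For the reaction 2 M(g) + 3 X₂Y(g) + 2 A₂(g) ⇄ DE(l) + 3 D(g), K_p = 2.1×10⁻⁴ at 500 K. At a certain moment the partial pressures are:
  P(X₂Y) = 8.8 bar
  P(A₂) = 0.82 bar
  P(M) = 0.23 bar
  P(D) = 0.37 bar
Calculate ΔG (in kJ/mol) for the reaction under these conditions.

ΔG = 9.55 kJ/mol

(DE is a pure liquid — omitted from Q_p.)
Q_p = P(D)³ / (P(M)²·P(X₂Y)³·P(A₂)²) = (0.37)³ / ((0.23)²·(8.8)³·(0.82)²) = 0.00209
ΔG = RT ln(Q_p/K_p) = (8.314 J mol⁻¹ K⁻¹)(500 K) × ln(0.00209/2.1×10⁻⁴)
   = (4.157 kJ/mol)(2.298) = 9.55 kJ/mol
ΔG > 0, so the forward reaction is non-spontaneous (proceeds in reverse).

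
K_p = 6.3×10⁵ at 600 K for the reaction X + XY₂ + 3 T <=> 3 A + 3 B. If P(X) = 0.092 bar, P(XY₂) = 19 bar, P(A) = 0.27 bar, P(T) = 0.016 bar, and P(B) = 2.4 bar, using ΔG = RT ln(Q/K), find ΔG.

Q_p = P(A)³·P(B)³ / (P(X)·P(XY₂)·P(T)³) = (0.27)³·(2.4)³ / ((0.092)·(19)·(0.016)³) = 38000
ΔG = RT ln(Q_p/K_p) = (8.314 J mol⁻¹ K⁻¹)(600 K) × ln(38000/6.3×10⁵)
   = (4.988 kJ/mol)(-2.808) = -14.0 kJ/mol
ΔG < 0, so the forward reaction is spontaneous (proceeds forward).

ΔG = -14.0 kJ/mol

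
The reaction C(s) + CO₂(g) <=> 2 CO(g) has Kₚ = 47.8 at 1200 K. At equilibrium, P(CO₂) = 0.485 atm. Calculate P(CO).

P(CO) = 4.81 atm

(C is a pure solid — omitted from Kₚ.)
At equilibrium, Kₚ = P(CO)² / P(CO₂) = 47.8.
(P(CO))² / (0.485) = 47.8
P(CO)² = 23.2 ⇒ P(CO) = 4.81 atm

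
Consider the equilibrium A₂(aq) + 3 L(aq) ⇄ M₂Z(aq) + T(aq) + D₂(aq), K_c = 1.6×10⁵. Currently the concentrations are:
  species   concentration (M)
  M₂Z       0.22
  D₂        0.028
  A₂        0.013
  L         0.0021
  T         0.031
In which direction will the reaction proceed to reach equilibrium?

Q_c = [M₂Z]·[T]·[D₂] / ([A₂]·[L]³) = (0.22)·(0.031)·(0.028) / ((0.013)·(0.0021)³) = 1.6×10⁶
Q_c = 1.6×10⁶ > K_c = 1.6×10⁵, so the reverse reaction proceeds.

toward reactants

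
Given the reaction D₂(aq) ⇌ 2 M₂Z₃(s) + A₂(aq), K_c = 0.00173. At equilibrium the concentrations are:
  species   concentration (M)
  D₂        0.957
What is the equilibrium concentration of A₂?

(M₂Z₃ is a pure solid — omitted from K_c.)
At equilibrium, K_c = [A₂] / [D₂] = 0.00173.
([A₂]) / (0.957) = 0.00173
[A₂] = 0.00166 M

[A₂] = 0.00166 M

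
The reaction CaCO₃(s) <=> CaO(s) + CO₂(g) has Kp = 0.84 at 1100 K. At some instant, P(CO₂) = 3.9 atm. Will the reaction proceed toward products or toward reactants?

to the left

(CaCO₃, CaO are pure solids — omitted from Qp.)
Qp = P(CO₂) = 3.9
Qp = 3.9 > Kp = 0.84, so the reverse reaction proceeds.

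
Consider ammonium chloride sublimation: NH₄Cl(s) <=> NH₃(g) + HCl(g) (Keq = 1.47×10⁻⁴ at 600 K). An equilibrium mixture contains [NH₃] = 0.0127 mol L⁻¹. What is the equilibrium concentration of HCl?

(NH₄Cl is a pure solid — omitted from Keq.)
At equilibrium, Keq = [NH₃]·[HCl] = 1.47×10⁻⁴.
(0.0127)·([HCl]) = 1.47×10⁻⁴
[HCl] = 0.0116 mol L⁻¹

[HCl] = 0.0116 mol L⁻¹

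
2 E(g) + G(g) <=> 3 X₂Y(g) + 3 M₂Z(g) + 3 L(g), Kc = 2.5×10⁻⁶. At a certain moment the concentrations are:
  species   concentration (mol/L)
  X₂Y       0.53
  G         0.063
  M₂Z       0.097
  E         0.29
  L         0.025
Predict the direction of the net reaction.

Qc = [X₂Y]³·[M₂Z]³·[L]³ / ([E]²·[G]) = (0.53)³·(0.097)³·(0.025)³ / ((0.29)²·(0.063)) = 4.0×10⁻⁷
Qc = 4.0×10⁻⁷ < Kc = 2.5×10⁻⁶, so the forward reaction proceeds.

in the forward direction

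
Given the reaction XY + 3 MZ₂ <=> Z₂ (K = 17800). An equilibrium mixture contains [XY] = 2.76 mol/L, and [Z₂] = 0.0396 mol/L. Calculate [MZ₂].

At equilibrium, K = [Z₂] / ([XY]·[MZ₂]³) = 17800.
(0.0396) / ((2.76)·([MZ₂])³) = 17800
[MZ₂]³ = 8.06×10⁻⁷ ⇒ [MZ₂] = 0.00931 mol/L

[MZ₂] = 0.00931 mol/L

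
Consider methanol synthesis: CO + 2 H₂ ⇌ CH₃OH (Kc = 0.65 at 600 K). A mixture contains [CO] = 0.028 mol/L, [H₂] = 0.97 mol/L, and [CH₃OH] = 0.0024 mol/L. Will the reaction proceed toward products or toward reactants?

in the forward direction

Qc = [CH₃OH] / ([CO]·[H₂]²) = (0.0024) / ((0.028)·(0.97)²) = 0.091
Qc = 0.091 < Kc = 0.65, so the forward reaction proceeds.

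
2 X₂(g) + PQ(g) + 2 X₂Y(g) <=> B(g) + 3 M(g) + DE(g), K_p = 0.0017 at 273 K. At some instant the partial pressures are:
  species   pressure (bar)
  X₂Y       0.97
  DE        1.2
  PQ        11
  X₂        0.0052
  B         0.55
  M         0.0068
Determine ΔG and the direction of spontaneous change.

ΔG = -1.88 kJ/mol; the forward reaction is spontaneous

Q_p = P(B)·P(M)³·P(DE) / (P(X₂)²·P(PQ)·P(X₂Y)²) = (0.55)·(0.0068)³·(1.2) / ((0.0052)²·(11)·(0.97)²) = 7.42e-4
ΔG = RT ln(Q_p/K_p) = (8.314 J mol⁻¹ K⁻¹)(273 K) × ln(7.42e-4/0.0017)
   = (2.270 kJ/mol)(-0.8290) = -1.88 kJ/mol
ΔG < 0, so the forward reaction is spontaneous (proceeds forward).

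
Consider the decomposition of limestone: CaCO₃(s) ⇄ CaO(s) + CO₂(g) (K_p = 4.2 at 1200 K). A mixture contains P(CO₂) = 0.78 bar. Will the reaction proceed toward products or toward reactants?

forward (toward products)

(CaCO₃, CaO are pure solids — omitted from Q_p.)
Q_p = P(CO₂) = 0.78
Q_p = 0.78 < K_p = 4.2, so the forward reaction proceeds.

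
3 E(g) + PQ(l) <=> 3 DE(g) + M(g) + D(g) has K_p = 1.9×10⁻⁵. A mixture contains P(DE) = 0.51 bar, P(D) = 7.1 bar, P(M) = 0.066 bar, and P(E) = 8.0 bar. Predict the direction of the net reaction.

toward reactants

(PQ is a pure liquid — omitted from Q_p.)
Q_p = P(DE)³·P(M)·P(D) / P(E)³ = (0.51)³·(0.066)·(7.1) / (8.0)³ = 1.2×10⁻⁴
Q_p = 1.2×10⁻⁴ > K_p = 1.9×10⁻⁵, so the reverse reaction proceeds.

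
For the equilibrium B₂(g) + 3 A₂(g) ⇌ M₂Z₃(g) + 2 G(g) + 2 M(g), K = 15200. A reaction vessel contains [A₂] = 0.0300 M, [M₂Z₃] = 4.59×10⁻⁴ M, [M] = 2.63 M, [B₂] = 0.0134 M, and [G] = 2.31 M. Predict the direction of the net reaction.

toward reactants

Q = [M₂Z₃]·[G]²·[M]² / ([B₂]·[A₂]³) = (4.59×10⁻⁴)·(2.31)²·(2.63)² / ((0.0134)·(0.0300)³) = 46800
Q = 46800 > K = 15200, so the reverse reaction proceeds.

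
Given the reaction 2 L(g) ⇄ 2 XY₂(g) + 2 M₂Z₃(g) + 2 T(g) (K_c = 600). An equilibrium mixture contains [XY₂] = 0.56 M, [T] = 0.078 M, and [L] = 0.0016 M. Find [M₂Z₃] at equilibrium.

[M₂Z₃] = 0.90 M

At equilibrium, K_c = [XY₂]²·[M₂Z₃]²·[T]² / [L]² = 600.
(0.56)²·([M₂Z₃])²·(0.078)² / (0.0016)² = 600
[M₂Z₃]² = 0.805 ⇒ [M₂Z₃] = 0.90 M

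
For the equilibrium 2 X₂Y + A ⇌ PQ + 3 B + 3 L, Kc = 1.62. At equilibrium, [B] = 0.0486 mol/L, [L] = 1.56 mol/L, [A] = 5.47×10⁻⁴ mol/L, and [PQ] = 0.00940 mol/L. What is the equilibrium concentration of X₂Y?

[X₂Y] = 0.0680 mol/L

At equilibrium, Kc = [PQ]·[B]³·[L]³ / ([X₂Y]²·[A]) = 1.62.
(0.00940)·(0.0486)³·(1.56)³ / (([X₂Y])²·(5.47×10⁻⁴)) = 1.62
[X₂Y]² = 0.00462 ⇒ [X₂Y] = 0.0680 mol/L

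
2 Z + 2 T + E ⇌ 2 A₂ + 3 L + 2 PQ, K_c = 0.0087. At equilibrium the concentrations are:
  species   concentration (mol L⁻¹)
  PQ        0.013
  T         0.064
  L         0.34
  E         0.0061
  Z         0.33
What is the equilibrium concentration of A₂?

At equilibrium, K_c = [A₂]²·[L]³·[PQ]² / ([Z]²·[T]²·[E]) = 0.0087.
([A₂])²·(0.34)³·(0.013)² / ((0.33)²·(0.064)²·(0.0061)) = 0.0087
[A₂]² = 0.00356 ⇒ [A₂] = 0.060 mol L⁻¹

[A₂] = 0.060 mol L⁻¹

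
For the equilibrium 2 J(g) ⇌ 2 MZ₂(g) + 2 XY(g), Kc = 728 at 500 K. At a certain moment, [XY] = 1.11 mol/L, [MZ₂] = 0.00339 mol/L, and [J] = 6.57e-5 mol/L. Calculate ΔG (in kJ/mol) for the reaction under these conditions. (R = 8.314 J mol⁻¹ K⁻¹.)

Qc = [MZ₂]²·[XY]² / [J]² = (0.00339)²·(1.11)² / (6.57e-5)² = 3280
ΔG = RT ln(Qc/Kc) = (8.314 J mol⁻¹ K⁻¹)(500 K) × ln(3280/728)
   = (4.157 kJ/mol)(1.505) = 6.26 kJ/mol
ΔG > 0, so the forward reaction is non-spontaneous (proceeds in reverse).

ΔG = 6.26 kJ/mol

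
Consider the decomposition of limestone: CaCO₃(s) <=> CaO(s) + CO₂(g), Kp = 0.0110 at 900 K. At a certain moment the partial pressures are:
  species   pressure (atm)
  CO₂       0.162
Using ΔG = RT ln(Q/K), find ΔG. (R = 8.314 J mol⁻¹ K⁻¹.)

(CaCO₃, CaO are pure solids — omitted from Qp.)
Qp = P(CO₂) = 0.162
ΔG = RT ln(Qp/Kp) = (8.314 J mol⁻¹ K⁻¹)(900 K) × ln(0.162/0.0110)
   = (7.483 kJ/mol)(2.690) = 20.1 kJ/mol
ΔG > 0, so the forward reaction is non-spontaneous (proceeds in reverse).

ΔG = 20.1 kJ/mol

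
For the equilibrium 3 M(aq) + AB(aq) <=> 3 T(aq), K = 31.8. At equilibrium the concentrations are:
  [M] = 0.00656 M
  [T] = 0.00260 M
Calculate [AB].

[AB] = 0.00196 M

At equilibrium, K = [T]³ / ([M]³·[AB]) = 31.8.
(0.00260)³ / ((0.00656)³·([AB])) = 31.8
[AB] = 0.00196 M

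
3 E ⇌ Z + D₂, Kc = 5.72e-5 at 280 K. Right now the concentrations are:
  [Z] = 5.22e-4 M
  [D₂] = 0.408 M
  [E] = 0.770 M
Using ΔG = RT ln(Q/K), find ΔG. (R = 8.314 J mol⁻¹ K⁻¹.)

Qc = [Z]·[D₂] / [E]³ = (5.22e-4)·(0.408) / (0.770)³ = 4.67e-4
ΔG = RT ln(Qc/Kc) = (8.314 J mol⁻¹ K⁻¹)(280 K) × ln(4.67e-4/5.72e-5)
   = (2.328 kJ/mol)(2.100) = 4.89 kJ/mol
ΔG > 0, so the forward reaction is non-spontaneous (proceeds in reverse).

ΔG = 4.89 kJ/mol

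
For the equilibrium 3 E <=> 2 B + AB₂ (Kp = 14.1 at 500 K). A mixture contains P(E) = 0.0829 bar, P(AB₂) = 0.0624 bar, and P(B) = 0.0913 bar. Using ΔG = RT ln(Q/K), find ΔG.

Qp = P(B)²·P(AB₂) / P(E)³ = (0.0913)²·(0.0624) / (0.0829)³ = 0.913
ΔG = RT ln(Qp/Kp) = (8.314 J mol⁻¹ K⁻¹)(500 K) × ln(0.913/14.1)
   = (4.157 kJ/mol)(-2.737) = -11.4 kJ/mol
ΔG < 0, so the forward reaction is spontaneous (proceeds forward).

ΔG = -11.4 kJ/mol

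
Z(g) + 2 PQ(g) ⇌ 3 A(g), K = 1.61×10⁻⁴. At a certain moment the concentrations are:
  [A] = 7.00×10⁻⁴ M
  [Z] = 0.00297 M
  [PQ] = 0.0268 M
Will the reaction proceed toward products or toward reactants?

neither direction; the system is at equilibrium

Q = [A]³ / ([Z]·[PQ]²) = (7.00×10⁻⁴)³ / ((0.00297)·(0.0268)²) = 1.61×10⁻⁴
Q = 1.61×10⁻⁴ = K, so the system is already at equilibrium.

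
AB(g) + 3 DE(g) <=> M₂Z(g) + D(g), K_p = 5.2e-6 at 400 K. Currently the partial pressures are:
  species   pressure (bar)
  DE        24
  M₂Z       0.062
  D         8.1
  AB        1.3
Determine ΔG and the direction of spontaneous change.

ΔG = 5.59 kJ/mol; the forward reaction is non-spontaneous

Q_p = P(M₂Z)·P(D) / (P(AB)·P(DE)³) = (0.062)·(8.1) / ((1.3)·(24)³) = 2.79e-5
ΔG = RT ln(Q_p/K_p) = (8.314 J mol⁻¹ K⁻¹)(400 K) × ln(2.79e-5/5.2e-6)
   = (3.326 kJ/mol)(1.680) = 5.59 kJ/mol
ΔG > 0, so the forward reaction is non-spontaneous (proceeds in reverse).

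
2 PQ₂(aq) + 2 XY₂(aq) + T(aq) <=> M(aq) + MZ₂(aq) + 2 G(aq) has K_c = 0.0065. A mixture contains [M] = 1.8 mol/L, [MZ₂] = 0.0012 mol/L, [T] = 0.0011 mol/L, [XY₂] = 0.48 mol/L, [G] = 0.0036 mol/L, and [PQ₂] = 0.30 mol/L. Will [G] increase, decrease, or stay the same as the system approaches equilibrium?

Q_c = [M]·[MZ₂]·[G]² / ([PQ₂]²·[XY₂]²·[T]) = (1.8)·(0.0012)·(0.0036)² / ((0.30)²·(0.48)²·(0.0011)) = 0.0012
Q_c = 0.0012 < K_c = 0.0065: net forward reaction.
G is a product, so it increases.

increase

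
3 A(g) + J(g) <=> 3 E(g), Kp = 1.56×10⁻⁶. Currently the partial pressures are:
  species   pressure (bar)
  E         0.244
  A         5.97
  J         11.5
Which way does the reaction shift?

Qp = P(E)³ / (P(A)³·P(J)) = (0.244)³ / ((5.97)³·(11.5)) = 5.94×10⁻⁶
Qp = 5.94×10⁻⁶ > Kp = 1.56×10⁻⁶, so the reverse reaction proceeds.

reverse (toward reactants)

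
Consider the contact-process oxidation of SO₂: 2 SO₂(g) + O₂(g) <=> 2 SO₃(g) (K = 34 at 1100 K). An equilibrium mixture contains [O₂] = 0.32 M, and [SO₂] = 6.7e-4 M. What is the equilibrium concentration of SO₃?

At equilibrium, K = [SO₃]² / ([SO₂]²·[O₂]) = 34.
([SO₃])² / ((6.7e-4)²·(0.32)) = 34
[SO₃]² = 4.88e-6 ⇒ [SO₃] = 0.0022 M

[SO₃] = 0.0022 M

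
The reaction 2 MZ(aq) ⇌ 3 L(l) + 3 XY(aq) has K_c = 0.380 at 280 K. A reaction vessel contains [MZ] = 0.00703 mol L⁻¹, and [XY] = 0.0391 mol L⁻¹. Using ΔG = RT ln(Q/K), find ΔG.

ΔG = 2.70 kJ/mol

(L is a pure liquid — omitted from Q_c.)
Q_c = [XY]³ / [MZ]² = (0.0391)³ / (0.00703)² = 1.21
ΔG = RT ln(Q_c/K_c) = (8.314 J mol⁻¹ K⁻¹)(280 K) × ln(1.21/0.380)
   = (2.328 kJ/mol)(1.158) = 2.70 kJ/mol
ΔG > 0, so the forward reaction is non-spontaneous (proceeds in reverse).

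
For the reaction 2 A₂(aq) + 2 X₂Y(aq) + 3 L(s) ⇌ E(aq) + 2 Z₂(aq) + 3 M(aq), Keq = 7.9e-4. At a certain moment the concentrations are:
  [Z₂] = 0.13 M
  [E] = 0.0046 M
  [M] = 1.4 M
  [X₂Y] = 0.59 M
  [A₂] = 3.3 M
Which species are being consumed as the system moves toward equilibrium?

A₂, X₂Y, L (reactants)

(L is a pure solid — omitted from Q.)
Q = [E]·[Z₂]²·[M]³ / ([A₂]²·[X₂Y]²) = (0.0046)·(0.13)²·(1.4)³ / ((3.3)²·(0.59)²) = 5.6e-5
Q = 5.6e-5 < Keq = 7.9e-4: net forward reaction.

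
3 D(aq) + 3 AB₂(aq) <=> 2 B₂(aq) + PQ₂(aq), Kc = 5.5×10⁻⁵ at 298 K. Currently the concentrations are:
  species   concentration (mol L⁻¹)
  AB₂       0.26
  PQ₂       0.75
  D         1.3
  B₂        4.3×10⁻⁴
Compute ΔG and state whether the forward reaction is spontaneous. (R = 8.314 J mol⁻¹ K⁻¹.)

ΔG = -6.76 kJ/mol; the forward reaction is spontaneous

Qc = [B₂]²·[PQ₂] / ([D]³·[AB₂]³) = (4.3×10⁻⁴)²·(0.75) / ((1.3)³·(0.26)³) = 3.59×10⁻⁶
ΔG = RT ln(Qc/Kc) = (8.314 J mol⁻¹ K⁻¹)(298 K) × ln(3.59×10⁻⁶/5.5×10⁻⁵)
   = (2.478 kJ/mol)(-2.729) = -6.76 kJ/mol
ΔG < 0, so the forward reaction is spontaneous (proceeds forward).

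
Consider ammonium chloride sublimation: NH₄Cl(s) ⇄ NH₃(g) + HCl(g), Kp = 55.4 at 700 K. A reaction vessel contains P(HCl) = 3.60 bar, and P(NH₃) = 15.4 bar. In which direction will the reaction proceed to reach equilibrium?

(NH₄Cl is a pure solid — omitted from Qp.)
Qp = P(NH₃)·P(HCl) = (15.4)·(3.60) = 55.4
Qp = 55.4 = Kp, so the system is already at equilibrium.

at equilibrium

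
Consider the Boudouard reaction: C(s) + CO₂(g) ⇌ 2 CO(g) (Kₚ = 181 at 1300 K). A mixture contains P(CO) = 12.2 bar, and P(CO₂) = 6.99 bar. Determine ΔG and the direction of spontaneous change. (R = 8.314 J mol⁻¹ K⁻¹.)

ΔG = -23.1 kJ/mol; the forward reaction is spontaneous

(C is a pure solid — omitted from Qₚ.)
Qₚ = P(CO)² / P(CO₂) = (12.2)² / (6.99) = 21.3
ΔG = RT ln(Qₚ/Kₚ) = (8.314 J mol⁻¹ K⁻¹)(1300 K) × ln(21.3/181)
   = (10.81 kJ/mol)(-2.140) = -23.1 kJ/mol
ΔG < 0, so the forward reaction is spontaneous (proceeds forward).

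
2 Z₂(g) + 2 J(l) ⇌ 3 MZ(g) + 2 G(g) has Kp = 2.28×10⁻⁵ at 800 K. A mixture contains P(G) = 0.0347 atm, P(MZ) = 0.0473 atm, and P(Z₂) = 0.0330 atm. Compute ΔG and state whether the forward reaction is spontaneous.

(J is a pure liquid — omitted from Qp.)
Qp = P(MZ)³·P(G)² / P(Z₂)² = (0.0473)³·(0.0347)² / (0.0330)² = 1.17×10⁻⁴
ΔG = RT ln(Qp/Kp) = (8.314 J mol⁻¹ K⁻¹)(800 K) × ln(1.17×10⁻⁴/2.28×10⁻⁵)
   = (6.651 kJ/mol)(1.635) = 10.9 kJ/mol
ΔG > 0, so the forward reaction is non-spontaneous (proceeds in reverse).

ΔG = 10.9 kJ/mol; the forward reaction is non-spontaneous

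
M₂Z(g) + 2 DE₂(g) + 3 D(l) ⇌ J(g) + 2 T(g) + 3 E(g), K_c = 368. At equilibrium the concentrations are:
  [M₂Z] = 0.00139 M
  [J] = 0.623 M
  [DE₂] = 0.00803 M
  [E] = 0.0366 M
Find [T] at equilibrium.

[T] = 1.04 M

(D is a pure liquid — omitted from K_c.)
At equilibrium, K_c = [J]·[T]²·[E]³ / ([M₂Z]·[DE₂]²) = 368.
(0.623)·([T])²·(0.0366)³ / ((0.00139)·(0.00803)²) = 368
[T]² = 1.08 ⇒ [T] = 1.04 M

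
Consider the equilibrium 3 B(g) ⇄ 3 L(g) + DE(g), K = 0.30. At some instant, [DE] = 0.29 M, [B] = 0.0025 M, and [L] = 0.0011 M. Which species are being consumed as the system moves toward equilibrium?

B (reactants)

Q = [L]³·[DE] / [B]³ = (0.0011)³·(0.29) / (0.0025)³ = 0.025
Q = 0.025 < K = 0.30: net forward reaction.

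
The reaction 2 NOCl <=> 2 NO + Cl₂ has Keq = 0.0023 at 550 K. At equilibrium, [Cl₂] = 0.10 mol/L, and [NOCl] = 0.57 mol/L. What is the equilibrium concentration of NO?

At equilibrium, Keq = [NO]²·[Cl₂] / [NOCl]² = 0.0023.
([NO])²·(0.10) / (0.57)² = 0.0023
[NO]² = 0.00747 ⇒ [NO] = 0.086 mol/L

[NO] = 0.086 mol/L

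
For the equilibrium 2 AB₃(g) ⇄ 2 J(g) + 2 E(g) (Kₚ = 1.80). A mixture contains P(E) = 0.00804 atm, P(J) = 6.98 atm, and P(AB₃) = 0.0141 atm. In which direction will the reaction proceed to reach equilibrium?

Qₚ = P(J)²·P(E)² / P(AB₃)² = (6.98)²·(0.00804)² / (0.0141)² = 15.8
Qₚ = 15.8 > Kₚ = 1.80, so the reverse reaction proceeds.

in the reverse direction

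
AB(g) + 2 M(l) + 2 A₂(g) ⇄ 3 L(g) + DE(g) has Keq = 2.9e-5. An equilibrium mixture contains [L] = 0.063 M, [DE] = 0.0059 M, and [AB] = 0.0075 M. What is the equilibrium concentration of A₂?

(M is a pure liquid — omitted from Keq.)
At equilibrium, Keq = [L]³·[DE] / ([AB]·[A₂]²) = 2.9e-5.
(0.063)³·(0.0059) / ((0.0075)·([A₂])²) = 2.9e-5
[A₂]² = 6.78 ⇒ [A₂] = 2.6 M

[A₂] = 2.6 M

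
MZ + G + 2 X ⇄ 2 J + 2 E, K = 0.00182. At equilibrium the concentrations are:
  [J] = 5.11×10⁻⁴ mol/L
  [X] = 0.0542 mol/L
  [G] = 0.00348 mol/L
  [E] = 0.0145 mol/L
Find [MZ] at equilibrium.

At equilibrium, K = [J]²·[E]² / ([MZ]·[G]·[X]²) = 0.00182.
(5.11×10⁻⁴)²·(0.0145)² / (([MZ])·(0.00348)·(0.0542)²) = 0.00182
[MZ] = 0.00295 mol/L

[MZ] = 0.00295 mol/L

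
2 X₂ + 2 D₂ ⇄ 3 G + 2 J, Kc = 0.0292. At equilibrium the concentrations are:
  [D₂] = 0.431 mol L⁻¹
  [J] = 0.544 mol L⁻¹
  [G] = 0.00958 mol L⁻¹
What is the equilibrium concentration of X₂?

[X₂] = 0.00693 mol L⁻¹

At equilibrium, Kc = [G]³·[J]² / ([X₂]²·[D₂]²) = 0.0292.
(0.00958)³·(0.544)² / (([X₂])²·(0.431)²) = 0.0292
[X₂]² = 4.80×10⁻⁵ ⇒ [X₂] = 0.00693 mol L⁻¹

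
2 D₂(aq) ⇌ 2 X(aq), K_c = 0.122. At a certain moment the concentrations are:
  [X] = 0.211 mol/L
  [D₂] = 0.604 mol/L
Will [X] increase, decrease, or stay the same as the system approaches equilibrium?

Q_c = [X]² / [D₂]² = (0.211)² / (0.604)² = 0.122
Q_c = 0.122 = K_c; the system is at equilibrium.

stay the same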